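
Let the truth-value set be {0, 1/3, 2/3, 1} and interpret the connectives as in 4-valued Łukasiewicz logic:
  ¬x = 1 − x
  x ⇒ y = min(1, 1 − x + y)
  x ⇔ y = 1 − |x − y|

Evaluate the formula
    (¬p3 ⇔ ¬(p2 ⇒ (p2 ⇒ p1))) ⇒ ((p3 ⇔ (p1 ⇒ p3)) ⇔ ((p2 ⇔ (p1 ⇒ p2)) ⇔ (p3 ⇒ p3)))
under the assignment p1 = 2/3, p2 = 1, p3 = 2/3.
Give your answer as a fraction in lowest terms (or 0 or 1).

¬p3 = ¬2/3 = 1/3
p2 ⇒ p1 = 1 ⇒ 2/3 = 2/3
p2 ⇒ (p2 ⇒ p1) = 1 ⇒ 2/3 = 2/3
¬(p2 ⇒ (p2 ⇒ p1)) = ¬2/3 = 1/3
¬p3 ⇔ ¬(p2 ⇒ (p2 ⇒ p1)) = 1/3 ⇔ 1/3 = 1
p1 ⇒ p3 = 2/3 ⇒ 2/3 = 1
p3 ⇔ (p1 ⇒ p3) = 2/3 ⇔ 1 = 2/3
p1 ⇒ p2 = 2/3 ⇒ 1 = 1
p2 ⇔ (p1 ⇒ p2) = 1 ⇔ 1 = 1
p3 ⇒ p3 = 2/3 ⇒ 2/3 = 1
(p2 ⇔ (p1 ⇒ p2)) ⇔ (p3 ⇒ p3) = 1 ⇔ 1 = 1
(p3 ⇔ (p1 ⇒ p3)) ⇔ ((p2 ⇔ (p1 ⇒ p2)) ⇔ (p3 ⇒ p3)) = 2/3 ⇔ 1 = 2/3
(¬p3 ⇔ ¬(p2 ⇒ (p2 ⇒ p1))) ⇒ ((p3 ⇔ (p1 ⇒ p3)) ⇔ ((p2 ⇔ (p1 ⇒ p2)) ⇔ (p3 ⇒ p3))) = 1 ⇒ 2/3 = 2/3

2/3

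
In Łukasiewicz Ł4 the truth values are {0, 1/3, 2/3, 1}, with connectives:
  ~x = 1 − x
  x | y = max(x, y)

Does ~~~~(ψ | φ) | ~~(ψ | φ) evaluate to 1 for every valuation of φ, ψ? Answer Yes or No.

Counterexample: take φ = 0, ψ = 0.
ψ | φ = 0 | 0 = 0
~(ψ | φ) = ~0 = 1
~~(ψ | φ) = ~1 = 0
~~~(ψ | φ) = ~0 = 1
~~~~(ψ | φ) = ~1 = 0
~~~~(ψ | φ) | ~~(ψ | φ) = 0 | 0 = 0
This gives 0 ≠ 1.

No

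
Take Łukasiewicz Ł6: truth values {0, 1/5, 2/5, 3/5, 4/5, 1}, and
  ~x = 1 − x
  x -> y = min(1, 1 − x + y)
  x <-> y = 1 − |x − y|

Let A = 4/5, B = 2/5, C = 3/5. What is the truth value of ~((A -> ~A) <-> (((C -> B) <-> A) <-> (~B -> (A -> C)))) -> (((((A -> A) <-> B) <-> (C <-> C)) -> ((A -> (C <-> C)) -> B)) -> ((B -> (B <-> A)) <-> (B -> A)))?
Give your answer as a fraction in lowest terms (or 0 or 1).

1

~A = ~4/5 = 1/5
A -> ~A = 4/5 -> 1/5 = 2/5
C -> B = 3/5 -> 2/5 = 4/5
(C -> B) <-> A = 4/5 <-> 4/5 = 1
~B = ~2/5 = 3/5
A -> C = 4/5 -> 3/5 = 4/5
~B -> (A -> C) = 3/5 -> 4/5 = 1
((C -> B) <-> A) <-> (~B -> (A -> C)) = 1 <-> 1 = 1
(A -> ~A) <-> (((C -> B) <-> A) <-> (~B -> (A -> C))) = 2/5 <-> 1 = 2/5
~((A -> ~A) <-> (((C -> B) <-> A) <-> (~B -> (A -> C)))) = ~2/5 = 3/5
A -> A = 4/5 -> 4/5 = 1
(A -> A) <-> B = 1 <-> 2/5 = 2/5
C <-> C = 3/5 <-> 3/5 = 1
((A -> A) <-> B) <-> (C <-> C) = 2/5 <-> 1 = 2/5
C <-> C = 3/5 <-> 3/5 = 1
A -> (C <-> C) = 4/5 -> 1 = 1
(A -> (C <-> C)) -> B = 1 -> 2/5 = 2/5
(((A -> A) <-> B) <-> (C <-> C)) -> ((A -> (C <-> C)) -> B) = 2/5 -> 2/5 = 1
B <-> A = 2/5 <-> 4/5 = 3/5
B -> (B <-> A) = 2/5 -> 3/5 = 1
B -> A = 2/5 -> 4/5 = 1
(B -> (B <-> A)) <-> (B -> A) = 1 <-> 1 = 1
((((A -> A) <-> B) <-> (C <-> C)) -> ((A -> (C <-> C)) -> B)) -> ((B -> (B <-> A)) <-> (B -> A)) = 1 -> 1 = 1
~((A -> ~A) <-> (((C -> B) <-> A) <-> (~B -> (A -> C)))) -> (((((A -> A) <-> B) <-> (C <-> C)) -> ((A -> (C <-> C)) -> B)) -> ((B -> (B <-> A)) <-> (B -> A))) = 3/5 -> 1 = 1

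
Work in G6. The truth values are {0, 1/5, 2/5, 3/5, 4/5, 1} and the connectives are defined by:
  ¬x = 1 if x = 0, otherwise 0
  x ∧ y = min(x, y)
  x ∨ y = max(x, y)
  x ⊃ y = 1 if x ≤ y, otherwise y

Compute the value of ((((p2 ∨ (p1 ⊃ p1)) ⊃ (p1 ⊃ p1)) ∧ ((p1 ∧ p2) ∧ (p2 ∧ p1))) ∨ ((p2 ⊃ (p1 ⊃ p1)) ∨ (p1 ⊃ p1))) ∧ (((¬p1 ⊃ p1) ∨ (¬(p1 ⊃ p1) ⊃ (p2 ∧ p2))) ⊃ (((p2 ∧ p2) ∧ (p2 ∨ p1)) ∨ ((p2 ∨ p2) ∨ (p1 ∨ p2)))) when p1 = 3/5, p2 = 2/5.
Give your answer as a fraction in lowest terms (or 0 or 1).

3/5

p1 ⊃ p1 = 3/5 ⊃ 3/5 = 1
p2 ∨ (p1 ⊃ p1) = 2/5 ∨ 1 = 1
p1 ⊃ p1 = 3/5 ⊃ 3/5 = 1
(p2 ∨ (p1 ⊃ p1)) ⊃ (p1 ⊃ p1) = 1 ⊃ 1 = 1
p1 ∧ p2 = 3/5 ∧ 2/5 = 2/5
p2 ∧ p1 = 2/5 ∧ 3/5 = 2/5
(p1 ∧ p2) ∧ (p2 ∧ p1) = 2/5 ∧ 2/5 = 2/5
((p2 ∨ (p1 ⊃ p1)) ⊃ (p1 ⊃ p1)) ∧ ((p1 ∧ p2) ∧ (p2 ∧ p1)) = 1 ∧ 2/5 = 2/5
p1 ⊃ p1 = 3/5 ⊃ 3/5 = 1
p2 ⊃ (p1 ⊃ p1) = 2/5 ⊃ 1 = 1
p1 ⊃ p1 = 3/5 ⊃ 3/5 = 1
(p2 ⊃ (p1 ⊃ p1)) ∨ (p1 ⊃ p1) = 1 ∨ 1 = 1
(((p2 ∨ (p1 ⊃ p1)) ⊃ (p1 ⊃ p1)) ∧ ((p1 ∧ p2) ∧ (p2 ∧ p1))) ∨ ((p2 ⊃ (p1 ⊃ p1)) ∨ (p1 ⊃ p1)) = 2/5 ∨ 1 = 1
¬p1 = ¬3/5 = 0
¬p1 ⊃ p1 = 0 ⊃ 3/5 = 1
p1 ⊃ p1 = 3/5 ⊃ 3/5 = 1
¬(p1 ⊃ p1) = ¬1 = 0
p2 ∧ p2 = 2/5 ∧ 2/5 = 2/5
¬(p1 ⊃ p1) ⊃ (p2 ∧ p2) = 0 ⊃ 2/5 = 1
(¬p1 ⊃ p1) ∨ (¬(p1 ⊃ p1) ⊃ (p2 ∧ p2)) = 1 ∨ 1 = 1
p2 ∧ p2 = 2/5 ∧ 2/5 = 2/5
p2 ∨ p1 = 2/5 ∨ 3/5 = 3/5
(p2 ∧ p2) ∧ (p2 ∨ p1) = 2/5 ∧ 3/5 = 2/5
p2 ∨ p2 = 2/5 ∨ 2/5 = 2/5
p1 ∨ p2 = 3/5 ∨ 2/5 = 3/5
(p2 ∨ p2) ∨ (p1 ∨ p2) = 2/5 ∨ 3/5 = 3/5
((p2 ∧ p2) ∧ (p2 ∨ p1)) ∨ ((p2 ∨ p2) ∨ (p1 ∨ p2)) = 2/5 ∨ 3/5 = 3/5
((¬p1 ⊃ p1) ∨ (¬(p1 ⊃ p1) ⊃ (p2 ∧ p2))) ⊃ (((p2 ∧ p2) ∧ (p2 ∨ p1)) ∨ ((p2 ∨ p2) ∨ (p1 ∨ p2))) = 1 ⊃ 3/5 = 3/5
((((p2 ∨ (p1 ⊃ p1)) ⊃ (p1 ⊃ p1)) ∧ ((p1 ∧ p2) ∧ (p2 ∧ p1))) ∨ ((p2 ⊃ (p1 ⊃ p1)) ∨ (p1 ⊃ p1))) ∧ (((¬p1 ⊃ p1) ∨ (¬(p1 ⊃ p1) ⊃ (p2 ∧ p2))) ⊃ (((p2 ∧ p2) ∧ (p2 ∨ p1)) ∨ ((p2 ∨ p2) ∨ (p1 ∨ p2)))) = 1 ∧ 3/5 = 3/5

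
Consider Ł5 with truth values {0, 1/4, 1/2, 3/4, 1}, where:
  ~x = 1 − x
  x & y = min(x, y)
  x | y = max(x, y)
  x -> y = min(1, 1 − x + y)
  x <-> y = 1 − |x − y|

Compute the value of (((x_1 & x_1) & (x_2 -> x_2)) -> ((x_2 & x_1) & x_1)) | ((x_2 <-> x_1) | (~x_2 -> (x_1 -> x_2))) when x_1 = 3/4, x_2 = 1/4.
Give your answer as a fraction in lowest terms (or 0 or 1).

x_1 & x_1 = 3/4 & 3/4 = 3/4
x_2 -> x_2 = 1/4 -> 1/4 = 1
(x_1 & x_1) & (x_2 -> x_2) = 3/4 & 1 = 3/4
x_2 & x_1 = 1/4 & 3/4 = 1/4
(x_2 & x_1) & x_1 = 1/4 & 3/4 = 1/4
((x_1 & x_1) & (x_2 -> x_2)) -> ((x_2 & x_1) & x_1) = 3/4 -> 1/4 = 1/2
x_2 <-> x_1 = 1/4 <-> 3/4 = 1/2
~x_2 = ~1/4 = 3/4
x_1 -> x_2 = 3/4 -> 1/4 = 1/2
~x_2 -> (x_1 -> x_2) = 3/4 -> 1/2 = 3/4
(x_2 <-> x_1) | (~x_2 -> (x_1 -> x_2)) = 1/2 | 3/4 = 3/4
(((x_1 & x_1) & (x_2 -> x_2)) -> ((x_2 & x_1) & x_1)) | ((x_2 <-> x_1) | (~x_2 -> (x_1 -> x_2))) = 1/2 | 3/4 = 3/4

3/4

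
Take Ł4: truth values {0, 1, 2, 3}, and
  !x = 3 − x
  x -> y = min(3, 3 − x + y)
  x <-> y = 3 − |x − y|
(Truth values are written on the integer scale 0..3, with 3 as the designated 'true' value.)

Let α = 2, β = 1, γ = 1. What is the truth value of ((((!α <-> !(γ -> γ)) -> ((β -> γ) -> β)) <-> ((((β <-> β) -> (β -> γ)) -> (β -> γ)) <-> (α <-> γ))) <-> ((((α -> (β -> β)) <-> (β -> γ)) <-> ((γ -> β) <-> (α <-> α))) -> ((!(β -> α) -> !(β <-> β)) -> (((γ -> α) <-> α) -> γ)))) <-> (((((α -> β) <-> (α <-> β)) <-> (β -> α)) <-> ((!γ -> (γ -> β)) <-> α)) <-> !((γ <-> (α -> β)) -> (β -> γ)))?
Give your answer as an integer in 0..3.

!α = !2 = 1
γ -> γ = 1 -> 1 = 3
!(γ -> γ) = !3 = 0
!α <-> !(γ -> γ) = 1 <-> 0 = 2
β -> γ = 1 -> 1 = 3
(β -> γ) -> β = 3 -> 1 = 1
(!α <-> !(γ -> γ)) -> ((β -> γ) -> β) = 2 -> 1 = 2
β <-> β = 1 <-> 1 = 3
β -> γ = 1 -> 1 = 3
(β <-> β) -> (β -> γ) = 3 -> 3 = 3
β -> γ = 1 -> 1 = 3
((β <-> β) -> (β -> γ)) -> (β -> γ) = 3 -> 3 = 3
α <-> γ = 2 <-> 1 = 2
(((β <-> β) -> (β -> γ)) -> (β -> γ)) <-> (α <-> γ) = 3 <-> 2 = 2
((!α <-> !(γ -> γ)) -> ((β -> γ) -> β)) <-> ((((β <-> β) -> (β -> γ)) -> (β -> γ)) <-> (α <-> γ)) = 2 <-> 2 = 3
β -> β = 1 -> 1 = 3
α -> (β -> β) = 2 -> 3 = 3
β -> γ = 1 -> 1 = 3
(α -> (β -> β)) <-> (β -> γ) = 3 <-> 3 = 3
γ -> β = 1 -> 1 = 3
α <-> α = 2 <-> 2 = 3
(γ -> β) <-> (α <-> α) = 3 <-> 3 = 3
((α -> (β -> β)) <-> (β -> γ)) <-> ((γ -> β) <-> (α <-> α)) = 3 <-> 3 = 3
β -> α = 1 -> 2 = 3
!(β -> α) = !3 = 0
β <-> β = 1 <-> 1 = 3
!(β <-> β) = !3 = 0
!(β -> α) -> !(β <-> β) = 0 -> 0 = 3
γ -> α = 1 -> 2 = 3
(γ -> α) <-> α = 3 <-> 2 = 2
((γ -> α) <-> α) -> γ = 2 -> 1 = 2
(!(β -> α) -> !(β <-> β)) -> (((γ -> α) <-> α) -> γ) = 3 -> 2 = 2
(((α -> (β -> β)) <-> (β -> γ)) <-> ((γ -> β) <-> (α <-> α))) -> ((!(β -> α) -> !(β <-> β)) -> (((γ -> α) <-> α) -> γ)) = 3 -> 2 = 2
(((!α <-> !(γ -> γ)) -> ((β -> γ) -> β)) <-> ((((β <-> β) -> (β -> γ)) -> (β -> γ)) <-> (α <-> γ))) <-> ((((α -> (β -> β)) <-> (β -> γ)) <-> ((γ -> β) <-> (α <-> α))) -> ((!(β -> α) -> !(β <-> β)) -> (((γ -> α) <-> α) -> γ))) = 3 <-> 2 = 2
α -> β = 2 -> 1 = 2
α <-> β = 2 <-> 1 = 2
(α -> β) <-> (α <-> β) = 2 <-> 2 = 3
β -> α = 1 -> 2 = 3
((α -> β) <-> (α <-> β)) <-> (β -> α) = 3 <-> 3 = 3
!γ = !1 = 2
γ -> β = 1 -> 1 = 3
!γ -> (γ -> β) = 2 -> 3 = 3
(!γ -> (γ -> β)) <-> α = 3 <-> 2 = 2
(((α -> β) <-> (α <-> β)) <-> (β -> α)) <-> ((!γ -> (γ -> β)) <-> α) = 3 <-> 2 = 2
α -> β = 2 -> 1 = 2
γ <-> (α -> β) = 1 <-> 2 = 2
β -> γ = 1 -> 1 = 3
(γ <-> (α -> β)) -> (β -> γ) = 2 -> 3 = 3
!((γ <-> (α -> β)) -> (β -> γ)) = !3 = 0
((((α -> β) <-> (α <-> β)) <-> (β -> α)) <-> ((!γ -> (γ -> β)) <-> α)) <-> !((γ <-> (α -> β)) -> (β -> γ)) = 2 <-> 0 = 1
((((!α <-> !(γ -> γ)) -> ((β -> γ) -> β)) <-> ((((β <-> β) -> (β -> γ)) -> (β -> γ)) <-> (α <-> γ))) <-> ((((α -> (β -> β)) <-> (β -> γ)) <-> ((γ -> β) <-> (α <-> α))) -> ((!(β -> α) -> !(β <-> β)) -> (((γ -> α) <-> α) -> γ)))) <-> (((((α -> β) <-> (α <-> β)) <-> (β -> α)) <-> ((!γ -> (γ -> β)) <-> α)) <-> !((γ <-> (α -> β)) -> (β -> γ))) = 2 <-> 1 = 2

2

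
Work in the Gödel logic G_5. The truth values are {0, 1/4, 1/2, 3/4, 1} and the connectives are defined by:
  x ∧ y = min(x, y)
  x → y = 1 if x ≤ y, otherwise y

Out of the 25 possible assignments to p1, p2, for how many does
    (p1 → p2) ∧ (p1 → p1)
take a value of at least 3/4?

16

value 1: 15 assignments (counts)
value 3/4: 1 assignment (counts)
value 1/2: 2 assignments
value 1/4: 3 assignments
value 0: 4 assignments
So 16 of the 25 assignments meet the threshold.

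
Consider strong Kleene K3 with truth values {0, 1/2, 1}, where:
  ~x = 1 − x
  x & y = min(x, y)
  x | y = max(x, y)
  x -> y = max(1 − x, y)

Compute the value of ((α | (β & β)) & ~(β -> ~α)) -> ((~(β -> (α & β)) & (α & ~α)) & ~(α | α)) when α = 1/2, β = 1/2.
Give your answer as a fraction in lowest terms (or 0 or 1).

β & β = 1/2 & 1/2 = 1/2
α | (β & β) = 1/2 | 1/2 = 1/2
~α = ~1/2 = 1/2
β -> ~α = 1/2 -> 1/2 = 1/2
~(β -> ~α) = ~1/2 = 1/2
(α | (β & β)) & ~(β -> ~α) = 1/2 & 1/2 = 1/2
α & β = 1/2 & 1/2 = 1/2
β -> (α & β) = 1/2 -> 1/2 = 1/2
~(β -> (α & β)) = ~1/2 = 1/2
~α = ~1/2 = 1/2
α & ~α = 1/2 & 1/2 = 1/2
~(β -> (α & β)) & (α & ~α) = 1/2 & 1/2 = 1/2
α | α = 1/2 | 1/2 = 1/2
~(α | α) = ~1/2 = 1/2
(~(β -> (α & β)) & (α & ~α)) & ~(α | α) = 1/2 & 1/2 = 1/2
((α | (β & β)) & ~(β -> ~α)) -> ((~(β -> (α & β)) & (α & ~α)) & ~(α | α)) = 1/2 -> 1/2 = 1/2

1/2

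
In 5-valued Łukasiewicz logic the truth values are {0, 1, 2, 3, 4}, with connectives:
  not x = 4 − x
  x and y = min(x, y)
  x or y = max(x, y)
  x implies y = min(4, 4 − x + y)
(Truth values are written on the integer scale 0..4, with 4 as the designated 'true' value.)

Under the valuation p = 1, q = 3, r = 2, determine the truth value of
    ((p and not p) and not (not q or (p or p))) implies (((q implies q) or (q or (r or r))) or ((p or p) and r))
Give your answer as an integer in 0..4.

not p = not 1 = 3
p and not p = 1 and 3 = 1
not q = not 3 = 1
p or p = 1 or 1 = 1
not q or (p or p) = 1 or 1 = 1
not (not q or (p or p)) = not 1 = 3
(p and not p) and not (not q or (p or p)) = 1 and 3 = 1
q implies q = 3 implies 3 = 4
r or r = 2 or 2 = 2
q or (r or r) = 3 or 2 = 3
(q implies q) or (q or (r or r)) = 4 or 3 = 4
p or p = 1 or 1 = 1
(p or p) and r = 1 and 2 = 1
((q implies q) or (q or (r or r))) or ((p or p) and r) = 4 or 1 = 4
((p and not p) and not (not q or (p or p))) implies (((q implies q) or (q or (r or r))) or ((p or p) and r)) = 1 implies 4 = 4

4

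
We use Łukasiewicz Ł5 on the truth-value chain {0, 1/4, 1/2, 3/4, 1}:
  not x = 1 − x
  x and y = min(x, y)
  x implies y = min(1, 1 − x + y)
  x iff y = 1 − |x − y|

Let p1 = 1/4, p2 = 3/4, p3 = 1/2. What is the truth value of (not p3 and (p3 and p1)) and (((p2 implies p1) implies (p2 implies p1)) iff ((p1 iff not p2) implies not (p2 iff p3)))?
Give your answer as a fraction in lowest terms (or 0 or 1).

not p3 = not 1/2 = 1/2
p3 and p1 = 1/2 and 1/4 = 1/4
not p3 and (p3 and p1) = 1/2 and 1/4 = 1/4
p2 implies p1 = 3/4 implies 1/4 = 1/2
p2 implies p1 = 3/4 implies 1/4 = 1/2
(p2 implies p1) implies (p2 implies p1) = 1/2 implies 1/2 = 1
not p2 = not 3/4 = 1/4
p1 iff not p2 = 1/4 iff 1/4 = 1
p2 iff p3 = 3/4 iff 1/2 = 3/4
not (p2 iff p3) = not 3/4 = 1/4
(p1 iff not p2) implies not (p2 iff p3) = 1 implies 1/4 = 1/4
((p2 implies p1) implies (p2 implies p1)) iff ((p1 iff not p2) implies not (p2 iff p3)) = 1 iff 1/4 = 1/4
(not p3 and (p3 and p1)) and (((p2 implies p1) implies (p2 implies p1)) iff ((p1 iff not p2) implies not (p2 iff p3))) = 1/4 and 1/4 = 1/4

1/4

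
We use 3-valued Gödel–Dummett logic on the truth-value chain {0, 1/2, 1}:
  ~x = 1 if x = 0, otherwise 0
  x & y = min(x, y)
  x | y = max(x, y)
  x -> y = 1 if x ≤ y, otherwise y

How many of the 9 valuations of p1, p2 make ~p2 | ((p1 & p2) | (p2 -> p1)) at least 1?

6

p1 = 0, p2 = 0 ↦ 1  ≥
p1 = 0, p2 = 1/2 ↦ 0  <
p1 = 0, p2 = 1 ↦ 0  <
p1 = 1/2, p2 = 0 ↦ 1  ≥
p1 = 1/2, p2 = 1/2 ↦ 1  ≥
p1 = 1/2, p2 = 1 ↦ 1/2  <
p1 = 1, p2 = 0 ↦ 1  ≥
p1 = 1, p2 = 1/2 ↦ 1  ≥
p1 = 1, p2 = 1 ↦ 1  ≥
So 6 of the 9 assignments meet the threshold.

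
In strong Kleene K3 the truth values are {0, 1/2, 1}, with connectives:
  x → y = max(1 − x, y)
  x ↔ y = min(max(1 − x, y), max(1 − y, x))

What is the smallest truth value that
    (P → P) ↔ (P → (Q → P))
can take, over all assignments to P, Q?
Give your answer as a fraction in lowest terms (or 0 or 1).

1/2

Take P = 1/2, Q = 0:
P → P = 1/2 → 1/2 = 1/2
Q → P = 0 → 1/2 = 1
P → (Q → P) = 1/2 → 1 = 1
(P → P) ↔ (P → (Q → P)) = 1/2 ↔ 1 = 1/2
No assignment yields a value below 1/2, so this is the minimum.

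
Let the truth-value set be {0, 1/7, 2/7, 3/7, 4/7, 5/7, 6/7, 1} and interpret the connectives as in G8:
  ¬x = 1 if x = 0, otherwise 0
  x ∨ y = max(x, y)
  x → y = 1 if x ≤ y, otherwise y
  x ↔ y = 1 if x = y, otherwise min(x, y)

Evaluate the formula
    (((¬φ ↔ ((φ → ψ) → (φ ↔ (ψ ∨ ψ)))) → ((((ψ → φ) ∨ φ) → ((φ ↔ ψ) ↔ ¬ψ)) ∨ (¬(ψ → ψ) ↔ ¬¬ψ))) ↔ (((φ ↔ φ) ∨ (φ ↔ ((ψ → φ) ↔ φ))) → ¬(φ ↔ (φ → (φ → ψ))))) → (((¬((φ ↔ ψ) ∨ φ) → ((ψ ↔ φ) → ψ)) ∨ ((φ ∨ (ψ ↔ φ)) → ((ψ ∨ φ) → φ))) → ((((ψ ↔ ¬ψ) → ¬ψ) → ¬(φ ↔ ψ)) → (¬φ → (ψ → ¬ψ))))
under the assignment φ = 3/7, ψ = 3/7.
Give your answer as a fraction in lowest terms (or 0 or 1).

1

¬φ = ¬3/7 = 0
φ → ψ = 3/7 → 3/7 = 1
ψ ∨ ψ = 3/7 ∨ 3/7 = 3/7
φ ↔ (ψ ∨ ψ) = 3/7 ↔ 3/7 = 1
(φ → ψ) → (φ ↔ (ψ ∨ ψ)) = 1 → 1 = 1
¬φ ↔ ((φ → ψ) → (φ ↔ (ψ ∨ ψ))) = 0 ↔ 1 = 0
ψ → φ = 3/7 → 3/7 = 1
(ψ → φ) ∨ φ = 1 ∨ 3/7 = 1
φ ↔ ψ = 3/7 ↔ 3/7 = 1
¬ψ = ¬3/7 = 0
(φ ↔ ψ) ↔ ¬ψ = 1 ↔ 0 = 0
((ψ → φ) ∨ φ) → ((φ ↔ ψ) ↔ ¬ψ) = 1 → 0 = 0
ψ → ψ = 3/7 → 3/7 = 1
¬(ψ → ψ) = ¬1 = 0
¬ψ = ¬3/7 = 0
¬¬ψ = ¬0 = 1
¬(ψ → ψ) ↔ ¬¬ψ = 0 ↔ 1 = 0
(((ψ → φ) ∨ φ) → ((φ ↔ ψ) ↔ ¬ψ)) ∨ (¬(ψ → ψ) ↔ ¬¬ψ) = 0 ∨ 0 = 0
(¬φ ↔ ((φ → ψ) → (φ ↔ (ψ ∨ ψ)))) → ((((ψ → φ) ∨ φ) → ((φ ↔ ψ) ↔ ¬ψ)) ∨ (¬(ψ → ψ) ↔ ¬¬ψ)) = 0 → 0 = 1
φ ↔ φ = 3/7 ↔ 3/7 = 1
ψ → φ = 3/7 → 3/7 = 1
(ψ → φ) ↔ φ = 1 ↔ 3/7 = 3/7
φ ↔ ((ψ → φ) ↔ φ) = 3/7 ↔ 3/7 = 1
(φ ↔ φ) ∨ (φ ↔ ((ψ → φ) ↔ φ)) = 1 ∨ 1 = 1
φ → ψ = 3/7 → 3/7 = 1
φ → (φ → ψ) = 3/7 → 1 = 1
φ ↔ (φ → (φ → ψ)) = 3/7 ↔ 1 = 3/7
¬(φ ↔ (φ → (φ → ψ))) = ¬3/7 = 0
((φ ↔ φ) ∨ (φ ↔ ((ψ → φ) ↔ φ))) → ¬(φ ↔ (φ → (φ → ψ))) = 1 → 0 = 0
((¬φ ↔ ((φ → ψ) → (φ ↔ (ψ ∨ ψ)))) → ((((ψ → φ) ∨ φ) → ((φ ↔ ψ) ↔ ¬ψ)) ∨ (¬(ψ → ψ) ↔ ¬¬ψ))) ↔ (((φ ↔ φ) ∨ (φ ↔ ((ψ → φ) ↔ φ))) → ¬(φ ↔ (φ → (φ → ψ)))) = 1 ↔ 0 = 0
φ ↔ ψ = 3/7 ↔ 3/7 = 1
(φ ↔ ψ) ∨ φ = 1 ∨ 3/7 = 1
¬((φ ↔ ψ) ∨ φ) = ¬1 = 0
ψ ↔ φ = 3/7 ↔ 3/7 = 1
(ψ ↔ φ) → ψ = 1 → 3/7 = 3/7
¬((φ ↔ ψ) ∨ φ) → ((ψ ↔ φ) → ψ) = 0 → 3/7 = 1
ψ ↔ φ = 3/7 ↔ 3/7 = 1
φ ∨ (ψ ↔ φ) = 3/7 ∨ 1 = 1
ψ ∨ φ = 3/7 ∨ 3/7 = 3/7
(ψ ∨ φ) → φ = 3/7 → 3/7 = 1
(φ ∨ (ψ ↔ φ)) → ((ψ ∨ φ) → φ) = 1 → 1 = 1
(¬((φ ↔ ψ) ∨ φ) → ((ψ ↔ φ) → ψ)) ∨ ((φ ∨ (ψ ↔ φ)) → ((ψ ∨ φ) → φ)) = 1 ∨ 1 = 1
¬ψ = ¬3/7 = 0
ψ ↔ ¬ψ = 3/7 ↔ 0 = 0
¬ψ = ¬3/7 = 0
(ψ ↔ ¬ψ) → ¬ψ = 0 → 0 = 1
φ ↔ ψ = 3/7 ↔ 3/7 = 1
¬(φ ↔ ψ) = ¬1 = 0
((ψ ↔ ¬ψ) → ¬ψ) → ¬(φ ↔ ψ) = 1 → 0 = 0
¬φ = ¬3/7 = 0
¬ψ = ¬3/7 = 0
ψ → ¬ψ = 3/7 → 0 = 0
¬φ → (ψ → ¬ψ) = 0 → 0 = 1
(((ψ ↔ ¬ψ) → ¬ψ) → ¬(φ ↔ ψ)) → (¬φ → (ψ → ¬ψ)) = 0 → 1 = 1
((¬((φ ↔ ψ) ∨ φ) → ((ψ ↔ φ) → ψ)) ∨ ((φ ∨ (ψ ↔ φ)) → ((ψ ∨ φ) → φ))) → ((((ψ ↔ ¬ψ) → ¬ψ) → ¬(φ ↔ ψ)) → (¬φ → (ψ → ¬ψ))) = 1 → 1 = 1
(((¬φ ↔ ((φ → ψ) → (φ ↔ (ψ ∨ ψ)))) → ((((ψ → φ) ∨ φ) → ((φ ↔ ψ) ↔ ¬ψ)) ∨ (¬(ψ → ψ) ↔ ¬¬ψ))) ↔ (((φ ↔ φ) ∨ (φ ↔ ((ψ → φ) ↔ φ))) → ¬(φ ↔ (φ → (φ → ψ))))) → (((¬((φ ↔ ψ) ∨ φ) → ((ψ ↔ φ) → ψ)) ∨ ((φ ∨ (ψ ↔ φ)) → ((ψ ∨ φ) → φ))) → ((((ψ ↔ ¬ψ) → ¬ψ) → ¬(φ ↔ ψ)) → (¬φ → (ψ → ¬ψ)))) = 0 → 1 = 1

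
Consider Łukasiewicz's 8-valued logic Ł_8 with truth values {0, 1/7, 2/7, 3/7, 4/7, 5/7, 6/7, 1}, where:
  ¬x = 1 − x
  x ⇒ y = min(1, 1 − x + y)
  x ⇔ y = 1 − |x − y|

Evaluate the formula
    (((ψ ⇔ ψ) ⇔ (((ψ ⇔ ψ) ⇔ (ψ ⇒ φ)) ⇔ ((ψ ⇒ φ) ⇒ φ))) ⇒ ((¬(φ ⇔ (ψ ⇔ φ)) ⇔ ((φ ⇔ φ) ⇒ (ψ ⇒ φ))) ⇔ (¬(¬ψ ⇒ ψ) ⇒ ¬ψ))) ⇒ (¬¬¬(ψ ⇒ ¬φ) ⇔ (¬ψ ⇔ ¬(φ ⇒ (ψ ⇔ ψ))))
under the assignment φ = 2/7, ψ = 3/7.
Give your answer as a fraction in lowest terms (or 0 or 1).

4/7

ψ ⇔ ψ = 3/7 ⇔ 3/7 = 1
ψ ⇔ ψ = 3/7 ⇔ 3/7 = 1
ψ ⇒ φ = 3/7 ⇒ 2/7 = 6/7
(ψ ⇔ ψ) ⇔ (ψ ⇒ φ) = 1 ⇔ 6/7 = 6/7
ψ ⇒ φ = 3/7 ⇒ 2/7 = 6/7
(ψ ⇒ φ) ⇒ φ = 6/7 ⇒ 2/7 = 3/7
((ψ ⇔ ψ) ⇔ (ψ ⇒ φ)) ⇔ ((ψ ⇒ φ) ⇒ φ) = 6/7 ⇔ 3/7 = 4/7
(ψ ⇔ ψ) ⇔ (((ψ ⇔ ψ) ⇔ (ψ ⇒ φ)) ⇔ ((ψ ⇒ φ) ⇒ φ)) = 1 ⇔ 4/7 = 4/7
ψ ⇔ φ = 3/7 ⇔ 2/7 = 6/7
φ ⇔ (ψ ⇔ φ) = 2/7 ⇔ 6/7 = 3/7
¬(φ ⇔ (ψ ⇔ φ)) = ¬3/7 = 4/7
φ ⇔ φ = 2/7 ⇔ 2/7 = 1
ψ ⇒ φ = 3/7 ⇒ 2/7 = 6/7
(φ ⇔ φ) ⇒ (ψ ⇒ φ) = 1 ⇒ 6/7 = 6/7
¬(φ ⇔ (ψ ⇔ φ)) ⇔ ((φ ⇔ φ) ⇒ (ψ ⇒ φ)) = 4/7 ⇔ 6/7 = 5/7
¬ψ = ¬3/7 = 4/7
¬ψ ⇒ ψ = 4/7 ⇒ 3/7 = 6/7
¬(¬ψ ⇒ ψ) = ¬6/7 = 1/7
¬ψ = ¬3/7 = 4/7
¬(¬ψ ⇒ ψ) ⇒ ¬ψ = 1/7 ⇒ 4/7 = 1
(¬(φ ⇔ (ψ ⇔ φ)) ⇔ ((φ ⇔ φ) ⇒ (ψ ⇒ φ))) ⇔ (¬(¬ψ ⇒ ψ) ⇒ ¬ψ) = 5/7 ⇔ 1 = 5/7
((ψ ⇔ ψ) ⇔ (((ψ ⇔ ψ) ⇔ (ψ ⇒ φ)) ⇔ ((ψ ⇒ φ) ⇒ φ))) ⇒ ((¬(φ ⇔ (ψ ⇔ φ)) ⇔ ((φ ⇔ φ) ⇒ (ψ ⇒ φ))) ⇔ (¬(¬ψ ⇒ ψ) ⇒ ¬ψ)) = 4/7 ⇒ 5/7 = 1
¬φ = ¬2/7 = 5/7
ψ ⇒ ¬φ = 3/7 ⇒ 5/7 = 1
¬(ψ ⇒ ¬φ) = ¬1 = 0
¬¬(ψ ⇒ ¬φ) = ¬0 = 1
¬¬¬(ψ ⇒ ¬φ) = ¬1 = 0
¬ψ = ¬3/7 = 4/7
ψ ⇔ ψ = 3/7 ⇔ 3/7 = 1
φ ⇒ (ψ ⇔ ψ) = 2/7 ⇒ 1 = 1
¬(φ ⇒ (ψ ⇔ ψ)) = ¬1 = 0
¬ψ ⇔ ¬(φ ⇒ (ψ ⇔ ψ)) = 4/7 ⇔ 0 = 3/7
¬¬¬(ψ ⇒ ¬φ) ⇔ (¬ψ ⇔ ¬(φ ⇒ (ψ ⇔ ψ))) = 0 ⇔ 3/7 = 4/7
(((ψ ⇔ ψ) ⇔ (((ψ ⇔ ψ) ⇔ (ψ ⇒ φ)) ⇔ ((ψ ⇒ φ) ⇒ φ))) ⇒ ((¬(φ ⇔ (ψ ⇔ φ)) ⇔ ((φ ⇔ φ) ⇒ (ψ ⇒ φ))) ⇔ (¬(¬ψ ⇒ ψ) ⇒ ¬ψ))) ⇒ (¬¬¬(ψ ⇒ ¬φ) ⇔ (¬ψ ⇔ ¬(φ ⇒ (ψ ⇔ ψ)))) = 1 ⇒ 4/7 = 4/7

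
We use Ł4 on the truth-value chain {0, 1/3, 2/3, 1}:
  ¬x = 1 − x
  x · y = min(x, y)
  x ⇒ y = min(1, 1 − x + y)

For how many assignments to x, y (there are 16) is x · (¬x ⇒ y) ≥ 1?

4

x = 0, y = 0 ↦ 0  <
x = 0, y = 1/3 ↦ 0  <
x = 0, y = 2/3 ↦ 0  <
x = 0, y = 1 ↦ 0  <
x = 1/3, y = 0 ↦ 1/3  <
x = 1/3, y = 1/3 ↦ 1/3  <
x = 1/3, y = 2/3 ↦ 1/3  <
x = 1/3, y = 1 ↦ 1/3  <
x = 2/3, y = 0 ↦ 2/3  <
x = 2/3, y = 1/3 ↦ 2/3  <
x = 2/3, y = 2/3 ↦ 2/3  <
x = 2/3, y = 1 ↦ 2/3  <
x = 1, y = 0 ↦ 1  ≥
x = 1, y = 1/3 ↦ 1  ≥
x = 1, y = 2/3 ↦ 1  ≥
x = 1, y = 1 ↦ 1  ≥
So 4 of the 16 assignments meet the threshold.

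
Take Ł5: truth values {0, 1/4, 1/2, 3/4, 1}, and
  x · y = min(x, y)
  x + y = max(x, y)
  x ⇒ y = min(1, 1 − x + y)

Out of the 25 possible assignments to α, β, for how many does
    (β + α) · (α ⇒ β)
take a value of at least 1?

5

value 1: 5 assignments (counts)
value 3/4: 6 assignments
value 1/2: 7 assignments
value 1/4: 5 assignments
value 0: 2 assignments
So 5 of the 25 assignments meet the threshold.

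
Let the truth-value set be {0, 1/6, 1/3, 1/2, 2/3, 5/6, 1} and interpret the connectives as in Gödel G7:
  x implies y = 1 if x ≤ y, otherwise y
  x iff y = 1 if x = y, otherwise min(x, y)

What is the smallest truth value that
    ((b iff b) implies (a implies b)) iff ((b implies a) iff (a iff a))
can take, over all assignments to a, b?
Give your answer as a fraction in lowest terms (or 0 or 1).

Take a = 0, b = 1/6:
b iff b = 1/6 iff 1/6 = 1
a implies b = 0 implies 1/6 = 1
(b iff b) implies (a implies b) = 1 implies 1 = 1
b implies a = 1/6 implies 0 = 0
a iff a = 0 iff 0 = 1
(b implies a) iff (a iff a) = 0 iff 1 = 0
((b iff b) implies (a implies b)) iff ((b implies a) iff (a iff a)) = 1 iff 0 = 0
No assignment yields a value below 0, so this is the minimum.

0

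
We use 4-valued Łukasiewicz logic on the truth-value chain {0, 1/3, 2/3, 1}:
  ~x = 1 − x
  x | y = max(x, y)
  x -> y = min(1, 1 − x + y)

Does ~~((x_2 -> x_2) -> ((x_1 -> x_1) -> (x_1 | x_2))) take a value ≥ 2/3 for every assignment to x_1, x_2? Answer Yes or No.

No

Counterexample: take x_1 = 0, x_2 = 0.
x_2 -> x_2 = 0 -> 0 = 1
x_1 -> x_1 = 0 -> 0 = 1
x_1 | x_2 = 0 | 0 = 0
(x_1 -> x_1) -> (x_1 | x_2) = 1 -> 0 = 0
(x_2 -> x_2) -> ((x_1 -> x_1) -> (x_1 | x_2)) = 1 -> 0 = 0
~((x_2 -> x_2) -> ((x_1 -> x_1) -> (x_1 | x_2))) = ~0 = 1
~~((x_2 -> x_2) -> ((x_1 -> x_1) -> (x_1 | x_2))) = ~1 = 0
This gives 0, which is below 2/3.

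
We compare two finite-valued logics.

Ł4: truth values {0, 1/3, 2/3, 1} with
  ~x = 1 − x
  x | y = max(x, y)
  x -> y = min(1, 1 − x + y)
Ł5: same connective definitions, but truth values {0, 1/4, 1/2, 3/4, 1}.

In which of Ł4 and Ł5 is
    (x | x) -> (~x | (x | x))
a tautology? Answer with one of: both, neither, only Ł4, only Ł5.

both

In Ł4: every assignment gives 1 — tautology.
In Ł5: every assignment gives 1 — tautology.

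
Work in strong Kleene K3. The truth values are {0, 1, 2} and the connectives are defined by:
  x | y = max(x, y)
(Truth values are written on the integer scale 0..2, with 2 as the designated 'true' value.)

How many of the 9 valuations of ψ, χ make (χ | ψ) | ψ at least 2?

5

ψ = 0, χ = 0 ↦ 0  <
ψ = 0, χ = 1 ↦ 1  <
ψ = 0, χ = 2 ↦ 2  ≥
ψ = 1, χ = 0 ↦ 1  <
ψ = 1, χ = 1 ↦ 1  <
ψ = 1, χ = 2 ↦ 2  ≥
ψ = 2, χ = 0 ↦ 2  ≥
ψ = 2, χ = 1 ↦ 2  ≥
ψ = 2, χ = 2 ↦ 2  ≥
So 5 of the 9 assignments meet the threshold.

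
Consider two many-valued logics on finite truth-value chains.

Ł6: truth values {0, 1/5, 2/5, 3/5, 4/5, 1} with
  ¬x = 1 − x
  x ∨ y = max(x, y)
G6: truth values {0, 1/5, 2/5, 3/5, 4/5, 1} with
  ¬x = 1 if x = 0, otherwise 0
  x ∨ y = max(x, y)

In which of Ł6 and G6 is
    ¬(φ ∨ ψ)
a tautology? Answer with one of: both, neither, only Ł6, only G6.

In Ł6: at φ = 0, ψ = 1/5 the value is 4/5 — not a tautology.
In G6: at φ = 0, ψ = 1/5 the value is 0 — not a tautology.

neither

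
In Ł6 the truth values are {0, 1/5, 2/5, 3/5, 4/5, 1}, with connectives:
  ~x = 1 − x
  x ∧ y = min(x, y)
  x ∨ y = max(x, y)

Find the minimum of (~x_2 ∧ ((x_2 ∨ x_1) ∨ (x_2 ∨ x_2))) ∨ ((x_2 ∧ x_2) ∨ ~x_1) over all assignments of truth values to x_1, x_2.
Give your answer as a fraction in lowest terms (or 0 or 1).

Take x_1 = 2/5, x_2 = 0:
~x_2 = ~0 = 1
x_2 ∨ x_1 = 0 ∨ 2/5 = 2/5
x_2 ∨ x_2 = 0 ∨ 0 = 0
(x_2 ∨ x_1) ∨ (x_2 ∨ x_2) = 2/5 ∨ 0 = 2/5
~x_2 ∧ ((x_2 ∨ x_1) ∨ (x_2 ∨ x_2)) = 1 ∧ 2/5 = 2/5
x_2 ∧ x_2 = 0 ∧ 0 = 0
~x_1 = ~2/5 = 3/5
(x_2 ∧ x_2) ∨ ~x_1 = 0 ∨ 3/5 = 3/5
(~x_2 ∧ ((x_2 ∨ x_1) ∨ (x_2 ∨ x_2))) ∨ ((x_2 ∧ x_2) ∨ ~x_1) = 2/5 ∨ 3/5 = 3/5
No assignment yields a value below 3/5, so this is the minimum.

3/5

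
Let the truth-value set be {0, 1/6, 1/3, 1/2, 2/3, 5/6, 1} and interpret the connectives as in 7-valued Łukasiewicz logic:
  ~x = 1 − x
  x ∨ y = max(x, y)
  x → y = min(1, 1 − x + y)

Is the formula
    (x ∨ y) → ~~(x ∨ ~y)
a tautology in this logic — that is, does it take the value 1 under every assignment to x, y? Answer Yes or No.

Counterexample: take x = 0, y = 2/3.
x ∨ y = 0 ∨ 2/3 = 2/3
~y = ~2/3 = 1/3
x ∨ ~y = 0 ∨ 1/3 = 1/3
~(x ∨ ~y) = ~1/3 = 2/3
~~(x ∨ ~y) = ~2/3 = 1/3
(x ∨ y) → ~~(x ∨ ~y) = 2/3 → 1/3 = 2/3
This gives 2/3 ≠ 1.

No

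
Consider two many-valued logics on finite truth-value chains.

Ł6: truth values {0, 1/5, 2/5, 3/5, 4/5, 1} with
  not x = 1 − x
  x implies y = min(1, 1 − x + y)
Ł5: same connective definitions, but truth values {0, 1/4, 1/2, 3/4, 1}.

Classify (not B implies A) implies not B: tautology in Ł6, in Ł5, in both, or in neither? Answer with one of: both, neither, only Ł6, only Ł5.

neither

In Ł6: at A = 0, B = 3/5 the value is 4/5 — not a tautology.
In Ł5: at A = 0, B = 3/4 the value is 1/2 — not a tautology.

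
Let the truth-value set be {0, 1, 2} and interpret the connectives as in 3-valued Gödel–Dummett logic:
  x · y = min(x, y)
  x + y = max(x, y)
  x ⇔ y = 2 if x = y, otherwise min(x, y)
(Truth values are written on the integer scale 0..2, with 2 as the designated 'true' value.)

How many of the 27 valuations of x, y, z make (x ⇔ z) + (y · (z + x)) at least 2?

13

value 2: 13 assignments (counts)
value 1: 10 assignments
value 0: 4 assignments
So 13 of the 27 assignments meet the threshold.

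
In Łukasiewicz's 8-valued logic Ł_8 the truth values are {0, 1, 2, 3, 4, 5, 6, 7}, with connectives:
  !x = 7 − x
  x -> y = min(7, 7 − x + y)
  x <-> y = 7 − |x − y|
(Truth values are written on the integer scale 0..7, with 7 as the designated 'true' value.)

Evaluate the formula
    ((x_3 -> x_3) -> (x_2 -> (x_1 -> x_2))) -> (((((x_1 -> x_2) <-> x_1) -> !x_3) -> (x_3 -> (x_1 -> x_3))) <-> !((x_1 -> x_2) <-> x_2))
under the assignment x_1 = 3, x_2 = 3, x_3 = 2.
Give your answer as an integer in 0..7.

x_3 -> x_3 = 2 -> 2 = 7
x_1 -> x_2 = 3 -> 3 = 7
x_2 -> (x_1 -> x_2) = 3 -> 7 = 7
(x_3 -> x_3) -> (x_2 -> (x_1 -> x_2)) = 7 -> 7 = 7
x_1 -> x_2 = 3 -> 3 = 7
(x_1 -> x_2) <-> x_1 = 7 <-> 3 = 3
!x_3 = !2 = 5
((x_1 -> x_2) <-> x_1) -> !x_3 = 3 -> 5 = 7
x_1 -> x_3 = 3 -> 2 = 6
x_3 -> (x_1 -> x_3) = 2 -> 6 = 7
(((x_1 -> x_2) <-> x_1) -> !x_3) -> (x_3 -> (x_1 -> x_3)) = 7 -> 7 = 7
x_1 -> x_2 = 3 -> 3 = 7
(x_1 -> x_2) <-> x_2 = 7 <-> 3 = 3
!((x_1 -> x_2) <-> x_2) = !3 = 4
((((x_1 -> x_2) <-> x_1) -> !x_3) -> (x_3 -> (x_1 -> x_3))) <-> !((x_1 -> x_2) <-> x_2) = 7 <-> 4 = 4
((x_3 -> x_3) -> (x_2 -> (x_1 -> x_2))) -> (((((x_1 -> x_2) <-> x_1) -> !x_3) -> (x_3 -> (x_1 -> x_3))) <-> !((x_1 -> x_2) <-> x_2)) = 7 -> 4 = 4

4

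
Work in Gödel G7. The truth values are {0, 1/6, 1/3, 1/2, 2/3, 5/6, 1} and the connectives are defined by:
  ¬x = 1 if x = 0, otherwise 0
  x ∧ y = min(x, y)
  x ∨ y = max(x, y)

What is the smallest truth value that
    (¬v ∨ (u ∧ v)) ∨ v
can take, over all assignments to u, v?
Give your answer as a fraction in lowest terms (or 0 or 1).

Take u = 0, v = 1/6:
¬v = ¬1/6 = 0
u ∧ v = 0 ∧ 1/6 = 0
¬v ∨ (u ∧ v) = 0 ∨ 0 = 0
(¬v ∨ (u ∧ v)) ∨ v = 0 ∨ 1/6 = 1/6
No assignment yields a value below 1/6, so this is the minimum.

1/6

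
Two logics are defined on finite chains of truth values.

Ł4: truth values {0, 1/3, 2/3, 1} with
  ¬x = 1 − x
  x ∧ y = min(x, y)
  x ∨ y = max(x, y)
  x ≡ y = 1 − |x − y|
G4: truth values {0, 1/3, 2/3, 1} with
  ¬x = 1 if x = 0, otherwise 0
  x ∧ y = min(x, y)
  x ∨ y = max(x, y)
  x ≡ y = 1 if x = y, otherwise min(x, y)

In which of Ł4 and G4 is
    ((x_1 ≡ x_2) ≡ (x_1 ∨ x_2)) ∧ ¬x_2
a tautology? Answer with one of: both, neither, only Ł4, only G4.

neither

In Ł4: at x_1 = 0, x_2 = 0 the value is 0 — not a tautology.
In G4: at x_1 = 0, x_2 = 0 the value is 0 — not a tautology.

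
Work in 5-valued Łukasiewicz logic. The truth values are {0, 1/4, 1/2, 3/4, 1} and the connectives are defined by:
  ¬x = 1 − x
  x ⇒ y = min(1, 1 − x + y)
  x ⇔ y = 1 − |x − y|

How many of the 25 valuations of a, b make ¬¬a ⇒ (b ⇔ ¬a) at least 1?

19

value 1: 19 assignments (counts)
value 3/4: 2 assignments
value 1/2: 2 assignments
value 1/4: 1 assignment
value 0: 1 assignment
So 19 of the 25 assignments meet the threshold.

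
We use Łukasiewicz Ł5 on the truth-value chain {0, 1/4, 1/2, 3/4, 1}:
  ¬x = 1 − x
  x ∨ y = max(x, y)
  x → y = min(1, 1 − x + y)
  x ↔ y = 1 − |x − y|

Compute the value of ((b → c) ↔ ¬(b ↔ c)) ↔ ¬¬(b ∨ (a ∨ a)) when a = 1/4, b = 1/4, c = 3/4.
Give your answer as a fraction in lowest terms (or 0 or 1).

3/4

b → c = 1/4 → 3/4 = 1
b ↔ c = 1/4 ↔ 3/4 = 1/2
¬(b ↔ c) = ¬1/2 = 1/2
(b → c) ↔ ¬(b ↔ c) = 1 ↔ 1/2 = 1/2
a ∨ a = 1/4 ∨ 1/4 = 1/4
b ∨ (a ∨ a) = 1/4 ∨ 1/4 = 1/4
¬(b ∨ (a ∨ a)) = ¬1/4 = 3/4
¬¬(b ∨ (a ∨ a)) = ¬3/4 = 1/4
((b → c) ↔ ¬(b ↔ c)) ↔ ¬¬(b ∨ (a ∨ a)) = 1/2 ↔ 1/4 = 3/4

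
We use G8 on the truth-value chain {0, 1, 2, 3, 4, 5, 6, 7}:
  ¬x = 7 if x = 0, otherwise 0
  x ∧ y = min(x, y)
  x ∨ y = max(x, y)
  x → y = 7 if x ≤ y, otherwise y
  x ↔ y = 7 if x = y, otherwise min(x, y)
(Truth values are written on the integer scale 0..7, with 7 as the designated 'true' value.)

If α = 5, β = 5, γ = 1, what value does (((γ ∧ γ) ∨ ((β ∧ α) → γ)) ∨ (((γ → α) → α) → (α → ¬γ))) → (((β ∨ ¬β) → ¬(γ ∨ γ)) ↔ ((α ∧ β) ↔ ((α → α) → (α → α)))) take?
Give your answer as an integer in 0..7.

0

γ ∧ γ = 1 ∧ 1 = 1
β ∧ α = 5 ∧ 5 = 5
(β ∧ α) → γ = 5 → 1 = 1
(γ ∧ γ) ∨ ((β ∧ α) → γ) = 1 ∨ 1 = 1
γ → α = 1 → 5 = 7
(γ → α) → α = 7 → 5 = 5
¬γ = ¬1 = 0
α → ¬γ = 5 → 0 = 0
((γ → α) → α) → (α → ¬γ) = 5 → 0 = 0
((γ ∧ γ) ∨ ((β ∧ α) → γ)) ∨ (((γ → α) → α) → (α → ¬γ)) = 1 ∨ 0 = 1
¬β = ¬5 = 0
β ∨ ¬β = 5 ∨ 0 = 5
γ ∨ γ = 1 ∨ 1 = 1
¬(γ ∨ γ) = ¬1 = 0
(β ∨ ¬β) → ¬(γ ∨ γ) = 5 → 0 = 0
α ∧ β = 5 ∧ 5 = 5
α → α = 5 → 5 = 7
α → α = 5 → 5 = 7
(α → α) → (α → α) = 7 → 7 = 7
(α ∧ β) ↔ ((α → α) → (α → α)) = 5 ↔ 7 = 5
((β ∨ ¬β) → ¬(γ ∨ γ)) ↔ ((α ∧ β) ↔ ((α → α) → (α → α))) = 0 ↔ 5 = 0
(((γ ∧ γ) ∨ ((β ∧ α) → γ)) ∨ (((γ → α) → α) → (α → ¬γ))) → (((β ∨ ¬β) → ¬(γ ∨ γ)) ↔ ((α ∧ β) ↔ ((α → α) → (α → α)))) = 1 → 0 = 0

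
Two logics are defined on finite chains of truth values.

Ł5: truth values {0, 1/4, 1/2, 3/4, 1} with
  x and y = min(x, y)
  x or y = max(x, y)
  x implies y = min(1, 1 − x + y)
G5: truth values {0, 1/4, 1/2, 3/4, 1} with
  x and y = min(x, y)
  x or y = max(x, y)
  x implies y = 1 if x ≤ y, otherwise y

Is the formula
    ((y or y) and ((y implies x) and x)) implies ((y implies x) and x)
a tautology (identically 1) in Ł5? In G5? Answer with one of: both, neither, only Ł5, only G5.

In Ł5: every assignment gives 1 — tautology.
In G5: every assignment gives 1 — tautology.

both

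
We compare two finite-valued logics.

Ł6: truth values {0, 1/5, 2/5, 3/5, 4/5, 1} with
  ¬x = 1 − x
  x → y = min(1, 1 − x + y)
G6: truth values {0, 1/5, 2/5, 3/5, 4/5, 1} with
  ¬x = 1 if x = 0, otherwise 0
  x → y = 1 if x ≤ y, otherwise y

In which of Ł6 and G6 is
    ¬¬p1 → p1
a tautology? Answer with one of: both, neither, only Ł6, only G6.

only Ł6

In Ł6: every assignment gives 1 — tautology.
In G6: at p1 = 1/5 the value is 1/5 — not a tautology.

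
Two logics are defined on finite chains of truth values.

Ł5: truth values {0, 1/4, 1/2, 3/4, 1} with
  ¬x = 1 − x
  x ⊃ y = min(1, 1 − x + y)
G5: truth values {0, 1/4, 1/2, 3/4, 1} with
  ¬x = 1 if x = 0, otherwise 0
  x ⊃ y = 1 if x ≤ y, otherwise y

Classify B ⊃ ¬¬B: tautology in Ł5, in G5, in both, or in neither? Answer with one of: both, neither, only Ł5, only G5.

both

In Ł5: every assignment gives 1 — tautology.
In G5: every assignment gives 1 — tautology.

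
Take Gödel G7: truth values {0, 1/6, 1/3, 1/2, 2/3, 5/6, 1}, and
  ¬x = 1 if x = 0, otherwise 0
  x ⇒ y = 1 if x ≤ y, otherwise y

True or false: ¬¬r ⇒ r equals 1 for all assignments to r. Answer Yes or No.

No

Counterexample: take r = 1/6.
¬r = ¬1/6 = 0
¬¬r = ¬0 = 1
¬¬r ⇒ r = 1 ⇒ 1/6 = 1/6
This gives 1/6 ≠ 1.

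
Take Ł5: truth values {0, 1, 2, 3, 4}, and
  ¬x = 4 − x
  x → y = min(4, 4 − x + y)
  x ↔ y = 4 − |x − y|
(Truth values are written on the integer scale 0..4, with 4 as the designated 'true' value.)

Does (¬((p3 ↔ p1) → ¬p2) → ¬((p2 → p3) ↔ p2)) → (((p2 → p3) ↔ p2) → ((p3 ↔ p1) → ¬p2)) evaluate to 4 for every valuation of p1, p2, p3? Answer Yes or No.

At p1 = 1, p2 = 4, p3 = 3, for instance:
p3 ↔ p1 = 3 ↔ 1 = 2
¬p2 = ¬4 = 0
(p3 ↔ p1) → ¬p2 = 2 → 0 = 2
¬((p3 ↔ p1) → ¬p2) = ¬2 = 2
p2 → p3 = 4 → 3 = 3
(p2 → p3) ↔ p2 = 3 ↔ 4 = 3
¬((p2 → p3) ↔ p2) = ¬3 = 1
¬((p3 ↔ p1) → ¬p2) → ¬((p2 → p3) ↔ p2) = 2 → 1 = 3
((p2 → p3) ↔ p2) → ((p3 ↔ p1) → ¬p2) = 3 → 2 = 3
(¬((p3 ↔ p1) → ¬p2) → ¬((p2 → p3) ↔ p2)) → (((p2 → p3) ↔ p2) → ((p3 ↔ p1) → ¬p2)) = 3 → 3 = 4
and checking the remaining 124 assignments likewise gives ≥ 4 in every case.

Yes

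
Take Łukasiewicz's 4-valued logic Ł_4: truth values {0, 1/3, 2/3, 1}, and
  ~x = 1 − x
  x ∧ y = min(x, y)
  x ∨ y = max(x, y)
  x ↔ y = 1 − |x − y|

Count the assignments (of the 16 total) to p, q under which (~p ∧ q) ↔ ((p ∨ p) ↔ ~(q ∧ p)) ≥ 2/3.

10

p = 0, q = 0 ↦ 1  ≥
p = 0, q = 1/3 ↦ 2/3  ≥
p = 0, q = 2/3 ↦ 1/3  <
p = 0, q = 1 ↦ 0  <
p = 1/3, q = 0 ↦ 2/3  ≥
p = 1/3, q = 1/3 ↦ 2/3  ≥
p = 1/3, q = 2/3 ↦ 1  ≥
p = 1/3, q = 1 ↦ 1  ≥
p = 2/3, q = 0 ↦ 1/3  <
p = 2/3, q = 1/3 ↦ 1/3  <
p = 2/3, q = 2/3 ↦ 2/3  ≥
p = 2/3, q = 1 ↦ 2/3  ≥
p = 1, q = 0 ↦ 0  <
p = 1, q = 1/3 ↦ 1/3  <
p = 1, q = 2/3 ↦ 2/3  ≥
p = 1, q = 1 ↦ 1  ≥
So 10 of the 16 assignments meet the threshold.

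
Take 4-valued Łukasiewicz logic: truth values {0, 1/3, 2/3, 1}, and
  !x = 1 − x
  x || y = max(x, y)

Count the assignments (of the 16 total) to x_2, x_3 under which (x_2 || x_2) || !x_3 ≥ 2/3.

12

x_2 = 0, x_3 = 0 ↦ 1  ≥
x_2 = 0, x_3 = 1/3 ↦ 2/3  ≥
x_2 = 0, x_3 = 2/3 ↦ 1/3  <
x_2 = 0, x_3 = 1 ↦ 0  <
x_2 = 1/3, x_3 = 0 ↦ 1  ≥
x_2 = 1/3, x_3 = 1/3 ↦ 2/3  ≥
x_2 = 1/3, x_3 = 2/3 ↦ 1/3  <
x_2 = 1/3, x_3 = 1 ↦ 1/3  <
x_2 = 2/3, x_3 = 0 ↦ 1  ≥
x_2 = 2/3, x_3 = 1/3 ↦ 2/3  ≥
x_2 = 2/3, x_3 = 2/3 ↦ 2/3  ≥
x_2 = 2/3, x_3 = 1 ↦ 2/3  ≥
x_2 = 1, x_3 = 0 ↦ 1  ≥
x_2 = 1, x_3 = 1/3 ↦ 1  ≥
x_2 = 1, x_3 = 2/3 ↦ 1  ≥
x_2 = 1, x_3 = 1 ↦ 1  ≥
So 12 of the 16 assignments meet the threshold.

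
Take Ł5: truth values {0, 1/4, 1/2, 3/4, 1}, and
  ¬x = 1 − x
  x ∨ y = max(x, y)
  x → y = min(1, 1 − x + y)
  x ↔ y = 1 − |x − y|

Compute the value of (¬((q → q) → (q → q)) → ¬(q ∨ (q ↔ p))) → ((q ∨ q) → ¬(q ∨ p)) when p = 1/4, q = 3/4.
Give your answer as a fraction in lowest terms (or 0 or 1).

1/2

q → q = 3/4 → 3/4 = 1
q → q = 3/4 → 3/4 = 1
(q → q) → (q → q) = 1 → 1 = 1
¬((q → q) → (q → q)) = ¬1 = 0
q ↔ p = 3/4 ↔ 1/4 = 1/2
q ∨ (q ↔ p) = 3/4 ∨ 1/2 = 3/4
¬(q ∨ (q ↔ p)) = ¬3/4 = 1/4
¬((q → q) → (q → q)) → ¬(q ∨ (q ↔ p)) = 0 → 1/4 = 1
q ∨ q = 3/4 ∨ 3/4 = 3/4
q ∨ p = 3/4 ∨ 1/4 = 3/4
¬(q ∨ p) = ¬3/4 = 1/4
(q ∨ q) → ¬(q ∨ p) = 3/4 → 1/4 = 1/2
(¬((q → q) → (q → q)) → ¬(q ∨ (q ↔ p))) → ((q ∨ q) → ¬(q ∨ p)) = 1 → 1/2 = 1/2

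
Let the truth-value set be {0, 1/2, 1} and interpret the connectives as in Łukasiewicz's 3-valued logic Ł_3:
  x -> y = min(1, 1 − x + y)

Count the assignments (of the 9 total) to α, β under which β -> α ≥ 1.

6

α = 0, β = 0 ↦ 1  ≥
α = 0, β = 1/2 ↦ 1/2  <
α = 0, β = 1 ↦ 0  <
α = 1/2, β = 0 ↦ 1  ≥
α = 1/2, β = 1/2 ↦ 1  ≥
α = 1/2, β = 1 ↦ 1/2  <
α = 1, β = 0 ↦ 1  ≥
α = 1, β = 1/2 ↦ 1  ≥
α = 1, β = 1 ↦ 1  ≥
So 6 of the 9 assignments meet the threshold.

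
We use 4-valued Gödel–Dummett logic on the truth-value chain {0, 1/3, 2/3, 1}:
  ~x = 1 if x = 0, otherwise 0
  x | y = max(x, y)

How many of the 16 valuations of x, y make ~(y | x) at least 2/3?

1

x = 0, y = 0 ↦ 1  ≥
x = 0, y = 1/3 ↦ 0  <
x = 0, y = 2/3 ↦ 0  <
x = 0, y = 1 ↦ 0  <
x = 1/3, y = 0 ↦ 0  <
x = 1/3, y = 1/3 ↦ 0  <
x = 1/3, y = 2/3 ↦ 0  <
x = 1/3, y = 1 ↦ 0  <
x = 2/3, y = 0 ↦ 0  <
x = 2/3, y = 1/3 ↦ 0  <
x = 2/3, y = 2/3 ↦ 0  <
x = 2/3, y = 1 ↦ 0  <
x = 1, y = 0 ↦ 0  <
x = 1, y = 1/3 ↦ 0  <
x = 1, y = 2/3 ↦ 0  <
x = 1, y = 1 ↦ 0  <
So 1 of the 16 assignments meets the threshold.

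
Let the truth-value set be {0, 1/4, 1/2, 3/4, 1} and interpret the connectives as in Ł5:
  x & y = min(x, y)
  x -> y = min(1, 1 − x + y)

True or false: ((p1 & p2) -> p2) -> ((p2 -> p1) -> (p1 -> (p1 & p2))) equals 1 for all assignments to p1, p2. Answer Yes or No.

No

Counterexample: take p1 = 1/4, p2 = 0.
p1 & p2 = 1/4 & 0 = 0
(p1 & p2) -> p2 = 0 -> 0 = 1
p2 -> p1 = 0 -> 1/4 = 1
p1 & p2 = 1/4 & 0 = 0
p1 -> (p1 & p2) = 1/4 -> 0 = 3/4
(p2 -> p1) -> (p1 -> (p1 & p2)) = 1 -> 3/4 = 3/4
((p1 & p2) -> p2) -> ((p2 -> p1) -> (p1 -> (p1 & p2))) = 1 -> 3/4 = 3/4
This gives 3/4 ≠ 1.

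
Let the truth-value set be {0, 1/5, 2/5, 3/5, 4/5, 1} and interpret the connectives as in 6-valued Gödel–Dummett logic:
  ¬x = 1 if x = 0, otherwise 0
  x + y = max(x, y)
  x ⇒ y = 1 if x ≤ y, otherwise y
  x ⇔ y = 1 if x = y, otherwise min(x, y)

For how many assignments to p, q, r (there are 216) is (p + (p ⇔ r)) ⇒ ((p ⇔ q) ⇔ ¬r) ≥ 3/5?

value 1: 71 assignments (counts)
value 4/5: 1 assignment (counts)
value 3/5: 2 assignments (counts)
value 2/5: 3 assignments
value 1/5: 4 assignments
value 0: 135 assignments
So 74 of the 216 assignments meet the threshold.

74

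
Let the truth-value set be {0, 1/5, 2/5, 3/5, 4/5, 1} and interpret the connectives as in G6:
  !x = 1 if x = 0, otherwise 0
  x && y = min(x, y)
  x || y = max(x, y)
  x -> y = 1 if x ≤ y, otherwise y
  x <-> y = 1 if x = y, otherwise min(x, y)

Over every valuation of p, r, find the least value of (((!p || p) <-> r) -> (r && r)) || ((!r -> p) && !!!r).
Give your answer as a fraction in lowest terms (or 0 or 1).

Take p = 1/5, r = 1/5:
!p = !1/5 = 0
!p || p = 0 || 1/5 = 1/5
(!p || p) <-> r = 1/5 <-> 1/5 = 1
r && r = 1/5 && 1/5 = 1/5
((!p || p) <-> r) -> (r && r) = 1 -> 1/5 = 1/5
!r = !1/5 = 0
!r -> p = 0 -> 1/5 = 1
!r = !1/5 = 0
!!r = !0 = 1
!!!r = !1 = 0
(!r -> p) && !!!r = 1 && 0 = 0
(((!p || p) <-> r) -> (r && r)) || ((!r -> p) && !!!r) = 1/5 || 0 = 1/5
No assignment yields a value below 1/5, so this is the minimum.

1/5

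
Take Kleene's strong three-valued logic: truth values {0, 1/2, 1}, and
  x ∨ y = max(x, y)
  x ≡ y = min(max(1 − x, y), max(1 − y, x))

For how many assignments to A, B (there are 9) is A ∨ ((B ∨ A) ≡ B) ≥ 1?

A = 0, B = 0 ↦ 1  ≥
A = 0, B = 1/2 ↦ 1/2  <
A = 0, B = 1 ↦ 1  ≥
A = 1/2, B = 0 ↦ 1/2  <
A = 1/2, B = 1/2 ↦ 1/2  <
A = 1/2, B = 1 ↦ 1  ≥
A = 1, B = 0 ↦ 1  ≥
A = 1, B = 1/2 ↦ 1  ≥
A = 1, B = 1 ↦ 1  ≥
So 6 of the 9 assignments meet the threshold.

6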